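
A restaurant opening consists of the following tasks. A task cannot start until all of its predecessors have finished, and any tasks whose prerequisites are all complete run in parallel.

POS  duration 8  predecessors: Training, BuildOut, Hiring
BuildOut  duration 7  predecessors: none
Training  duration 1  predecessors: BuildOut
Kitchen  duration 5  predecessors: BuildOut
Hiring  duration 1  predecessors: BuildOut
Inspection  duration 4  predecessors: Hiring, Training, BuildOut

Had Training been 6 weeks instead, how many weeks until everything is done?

Baseline: BuildOut→Training→POS = 7+1+8 = 16 → 16 weeks.
Training is on the critical path; changing it to 6 makes that path 21 weeks.
No other chain overtakes it, so the finish is 21 weeks.

21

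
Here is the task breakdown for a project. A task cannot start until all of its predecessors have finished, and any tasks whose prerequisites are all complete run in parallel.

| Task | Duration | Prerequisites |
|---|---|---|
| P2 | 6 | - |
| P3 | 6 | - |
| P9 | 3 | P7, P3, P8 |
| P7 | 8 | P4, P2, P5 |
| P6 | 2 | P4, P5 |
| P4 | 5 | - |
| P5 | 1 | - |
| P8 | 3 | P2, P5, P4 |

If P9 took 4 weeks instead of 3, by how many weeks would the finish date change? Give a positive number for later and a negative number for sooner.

Critical path before the change: P2→P7→P9 = 6+8+3 = 17 giving 17 weeks.
Since P9 is critical, the +1 change carries straight to that chain (now 18 weeks).
No other chain overtakes it, so the finish is 18 weeks.
Change in finish: 18 − 17 = +1 weeks.

1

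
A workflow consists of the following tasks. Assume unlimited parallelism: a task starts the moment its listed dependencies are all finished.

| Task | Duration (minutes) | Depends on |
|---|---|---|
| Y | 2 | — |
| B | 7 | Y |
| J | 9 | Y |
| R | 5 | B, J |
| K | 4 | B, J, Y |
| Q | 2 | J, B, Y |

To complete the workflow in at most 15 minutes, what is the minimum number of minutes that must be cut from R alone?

1

Current finish: 16 minutes; target: 15.
R is on every critical path, so each minute cut from R cuts the finish by one (this holds down to a finish of 15).
Need 16 − 15 = 1 minute off R → R becomes 4 minutes, finish becomes 15.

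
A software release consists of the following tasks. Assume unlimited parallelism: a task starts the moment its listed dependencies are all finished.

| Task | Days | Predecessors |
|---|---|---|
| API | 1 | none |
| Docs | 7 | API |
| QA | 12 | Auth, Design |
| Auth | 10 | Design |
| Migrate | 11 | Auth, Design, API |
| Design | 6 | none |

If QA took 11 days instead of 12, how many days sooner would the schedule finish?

1

The binding path is Design→Auth→QA = 6+10+12 = 28; finish at 28 days.
Since QA is critical, the -1 change carries straight to that chain (now 27 days).
The binding chain switches to Design→Auth→Migrate = 6+10+11 = 27; finish 27 days.
Change in finish: 27 − 28 = -1 days.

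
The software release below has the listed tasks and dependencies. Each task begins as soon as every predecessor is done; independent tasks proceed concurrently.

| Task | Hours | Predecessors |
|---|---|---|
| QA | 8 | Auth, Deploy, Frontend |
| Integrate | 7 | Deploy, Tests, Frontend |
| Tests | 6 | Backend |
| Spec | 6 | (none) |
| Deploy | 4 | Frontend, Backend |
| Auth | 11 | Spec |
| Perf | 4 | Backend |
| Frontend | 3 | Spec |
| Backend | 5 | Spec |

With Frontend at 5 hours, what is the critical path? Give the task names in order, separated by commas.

Actual critical path: Spec→Auth→QA = 6+11+8 = 25 ⇒ 25 hours.
Frontend has 4 hours of float (longest path through it is 21).
No other chain overtakes it, so the finish is 25 hours.

Spec, Auth, QA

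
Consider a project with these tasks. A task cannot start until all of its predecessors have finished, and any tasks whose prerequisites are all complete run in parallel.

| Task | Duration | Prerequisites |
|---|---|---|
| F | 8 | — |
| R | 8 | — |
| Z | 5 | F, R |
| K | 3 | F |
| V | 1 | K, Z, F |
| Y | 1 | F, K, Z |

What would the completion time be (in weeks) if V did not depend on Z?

Original critical path: F→Z→V = 8+5+1 = 14 ⇒ 14 weeks.
Without Z→V, V's earliest start moves from 13 to 11.
New critical path: F→Z→Y = 8+5+1 = 14 ⇒ 14 weeks.

14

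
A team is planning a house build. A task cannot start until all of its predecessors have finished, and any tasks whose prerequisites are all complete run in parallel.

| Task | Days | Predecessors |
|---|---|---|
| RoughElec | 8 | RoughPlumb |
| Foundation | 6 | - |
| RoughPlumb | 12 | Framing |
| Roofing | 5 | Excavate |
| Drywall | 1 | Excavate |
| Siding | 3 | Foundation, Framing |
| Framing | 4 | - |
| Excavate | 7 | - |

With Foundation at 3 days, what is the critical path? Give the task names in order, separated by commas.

Framing, RoughPlumb, RoughElec

The binding path is Framing→RoughPlumb→RoughElec = 4+12+8 = 24; finish at 24 days.
Foundation is off the critical path — its longest chain is 9 days, giving 15 of slack.
That remains the longest chain; total 24 days.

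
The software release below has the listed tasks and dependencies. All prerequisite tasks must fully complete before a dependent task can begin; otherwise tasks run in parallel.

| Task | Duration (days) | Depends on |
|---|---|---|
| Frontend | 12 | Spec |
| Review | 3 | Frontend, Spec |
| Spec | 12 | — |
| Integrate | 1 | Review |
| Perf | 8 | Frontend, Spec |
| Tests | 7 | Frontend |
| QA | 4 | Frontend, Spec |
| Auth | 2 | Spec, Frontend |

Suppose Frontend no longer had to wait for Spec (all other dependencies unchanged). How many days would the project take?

With the dependency in place, Spec→Frontend→Perf = 12+12+8 = 32 sets the finish at 32 days.
Without Spec→Frontend, Frontend's earliest start moves from 12 to 0.
New critical path: Spec→Perf = 12+8 = 20 ⇒ 20 days.

20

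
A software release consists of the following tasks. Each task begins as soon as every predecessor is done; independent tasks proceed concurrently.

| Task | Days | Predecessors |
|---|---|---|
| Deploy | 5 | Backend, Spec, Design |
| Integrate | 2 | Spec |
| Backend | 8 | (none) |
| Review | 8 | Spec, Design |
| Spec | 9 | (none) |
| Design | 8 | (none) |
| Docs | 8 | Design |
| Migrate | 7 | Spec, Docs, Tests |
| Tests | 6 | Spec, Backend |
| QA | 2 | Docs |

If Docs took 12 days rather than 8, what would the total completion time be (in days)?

As given, the longest chain is Design→Docs→Migrate = 8+8+7 = 23, so the finish is 23 days.
Since Docs is critical, the +4 change carries straight to that chain (now 27 days).
No other chain overtakes it, so the finish is 27 days.

27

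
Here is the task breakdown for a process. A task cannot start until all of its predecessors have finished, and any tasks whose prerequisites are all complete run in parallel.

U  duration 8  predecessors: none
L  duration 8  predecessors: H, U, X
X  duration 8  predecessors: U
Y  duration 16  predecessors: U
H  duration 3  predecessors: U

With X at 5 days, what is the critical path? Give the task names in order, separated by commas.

U, Y

Baseline: U→X→L = 8+8+8 = 24 → 24 days.
Since X is critical, the -3 change carries straight to that chain (now 21 days).
The binding chain switches to U→Y = 8+16 = 24; finish 24 days.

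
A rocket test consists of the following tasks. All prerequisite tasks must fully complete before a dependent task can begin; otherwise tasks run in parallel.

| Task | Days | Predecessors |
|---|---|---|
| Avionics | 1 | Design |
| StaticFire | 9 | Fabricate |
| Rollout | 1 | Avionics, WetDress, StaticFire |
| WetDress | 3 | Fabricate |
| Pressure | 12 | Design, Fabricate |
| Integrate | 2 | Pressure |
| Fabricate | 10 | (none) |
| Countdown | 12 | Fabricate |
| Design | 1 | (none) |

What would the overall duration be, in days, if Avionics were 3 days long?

Baseline: Fabricate→Pressure→Integrate = 10+12+2 = 24 → 24 days.
The longest path through Avionics is only 3 days, so Avionics has float 21.
That remains the longest chain; total 24 days.

24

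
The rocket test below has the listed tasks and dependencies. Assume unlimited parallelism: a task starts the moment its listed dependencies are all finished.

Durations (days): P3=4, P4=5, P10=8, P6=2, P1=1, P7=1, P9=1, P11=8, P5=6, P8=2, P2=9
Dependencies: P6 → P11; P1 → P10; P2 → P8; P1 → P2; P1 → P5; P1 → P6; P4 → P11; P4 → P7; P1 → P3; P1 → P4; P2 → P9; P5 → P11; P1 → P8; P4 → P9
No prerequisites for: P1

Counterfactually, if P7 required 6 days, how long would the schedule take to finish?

Critical path before the change: P1→P5→P11 = 1+6+8 = 15 giving 15 days.
P7 has 8 days of float (longest path through it is 7).
The critical path is still P1→P5→P11; finish is now 15 days.

15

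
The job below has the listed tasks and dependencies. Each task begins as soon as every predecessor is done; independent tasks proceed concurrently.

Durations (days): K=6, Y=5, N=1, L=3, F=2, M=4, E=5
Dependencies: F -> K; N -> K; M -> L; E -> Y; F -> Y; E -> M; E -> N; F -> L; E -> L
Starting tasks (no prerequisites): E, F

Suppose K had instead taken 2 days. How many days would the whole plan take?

Baseline: E→N→K = 5+1+6 = 12 → 12 days.
K lies on that path, so at 2 days the path becomes 8 days.
New critical path: E→M→L = 5+4+3 = 12 ⇒ 12 days.

12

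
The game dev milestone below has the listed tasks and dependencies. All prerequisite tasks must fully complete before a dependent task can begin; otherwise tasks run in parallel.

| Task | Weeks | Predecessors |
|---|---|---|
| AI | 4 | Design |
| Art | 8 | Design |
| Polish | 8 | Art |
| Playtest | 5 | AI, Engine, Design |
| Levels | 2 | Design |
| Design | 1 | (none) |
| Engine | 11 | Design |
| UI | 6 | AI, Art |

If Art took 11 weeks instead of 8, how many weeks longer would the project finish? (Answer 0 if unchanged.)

3

Baseline: Design→Art→Polish = 1+8+8 = 17 → 17 weeks.
Art lies on that path, so at 11 weeks the path becomes 20 weeks.
The critical path is still Design→Art→Polish; finish is now 20 weeks.
Change in finish: 20 − 17 = +3 weeks.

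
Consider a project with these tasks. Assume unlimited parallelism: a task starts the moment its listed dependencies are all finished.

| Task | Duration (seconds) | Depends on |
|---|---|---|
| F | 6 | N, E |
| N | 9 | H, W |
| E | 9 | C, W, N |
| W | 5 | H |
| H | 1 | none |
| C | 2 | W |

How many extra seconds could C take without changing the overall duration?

The longest chain is H→W→N→E→F = 1+5+9+9+6 = 30; overall finish 30 seconds.
The longest chain containing C totals 23 seconds.
So C can slip 15 − 8 = 7 seconds.

7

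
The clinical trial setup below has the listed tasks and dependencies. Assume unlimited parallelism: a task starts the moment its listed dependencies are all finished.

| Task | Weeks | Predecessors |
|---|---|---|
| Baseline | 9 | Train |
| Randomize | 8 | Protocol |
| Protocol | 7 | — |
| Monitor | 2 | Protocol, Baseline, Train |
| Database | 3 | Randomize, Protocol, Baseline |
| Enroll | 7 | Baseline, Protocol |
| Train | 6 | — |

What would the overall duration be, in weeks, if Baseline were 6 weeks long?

Critical path before the change: Train→Baseline→Enroll = 6+9+7 = 22 giving 22 weeks.
Baseline is on the critical path; changing it to 6 makes that path 19 weeks.
That remains the longest chain; total 19 weeks.

19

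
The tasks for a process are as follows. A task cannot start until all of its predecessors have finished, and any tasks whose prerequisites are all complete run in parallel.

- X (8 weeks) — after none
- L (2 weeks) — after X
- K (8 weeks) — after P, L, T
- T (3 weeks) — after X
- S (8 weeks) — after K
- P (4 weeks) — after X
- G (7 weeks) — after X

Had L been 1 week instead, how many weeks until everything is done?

Actual critical path: X→P→K→S = 8+4+8+8 = 28 ⇒ 28 weeks.
The longest path through L is only 26 weeks, so L has float 2.
That remains the longest chain; total 28 weeks.

28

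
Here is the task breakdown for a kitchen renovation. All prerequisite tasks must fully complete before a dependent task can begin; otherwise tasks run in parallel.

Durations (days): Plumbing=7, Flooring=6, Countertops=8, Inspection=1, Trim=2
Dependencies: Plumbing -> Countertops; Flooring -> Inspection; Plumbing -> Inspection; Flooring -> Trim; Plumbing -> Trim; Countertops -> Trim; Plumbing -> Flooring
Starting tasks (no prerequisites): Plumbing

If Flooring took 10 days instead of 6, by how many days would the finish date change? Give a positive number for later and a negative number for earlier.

2

Actual critical path: Plumbing→Countertops→Trim = 7+8+2 = 17 ⇒ 17 days.
Flooring has 2 days of float (longest path through it is 15).
The binding chain switches to Plumbing→Flooring→Trim = 7+10+2 = 19; finish 19 days.
Change in finish: 19 − 17 = +2 days.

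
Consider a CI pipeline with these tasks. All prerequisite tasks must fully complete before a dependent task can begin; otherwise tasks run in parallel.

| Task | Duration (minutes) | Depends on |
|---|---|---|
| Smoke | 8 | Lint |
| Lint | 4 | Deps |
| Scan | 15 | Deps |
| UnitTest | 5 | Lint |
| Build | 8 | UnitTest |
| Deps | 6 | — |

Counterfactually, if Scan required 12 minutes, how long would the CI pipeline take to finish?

23

Critical path before the change: Deps→Lint→UnitTest→Build = 6+4+5+8 = 23 giving 23 minutes.
Scan has 2 minutes of float (longest path through it is 21).
The critical path is still Deps→Lint→UnitTest→Build; finish is now 23 minutes.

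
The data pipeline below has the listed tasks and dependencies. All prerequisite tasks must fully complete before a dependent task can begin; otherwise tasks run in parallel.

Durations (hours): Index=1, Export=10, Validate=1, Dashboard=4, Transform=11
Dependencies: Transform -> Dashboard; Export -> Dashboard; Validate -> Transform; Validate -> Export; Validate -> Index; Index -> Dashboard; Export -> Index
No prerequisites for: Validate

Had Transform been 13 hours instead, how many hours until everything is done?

18

The binding path is Validate→Transform→Dashboard = 1+11+4 = 16; finish at 16 hours.
Transform is on the critical path; changing it to 13 makes that path 18 hours.
That remains the longest chain; total 18 hours.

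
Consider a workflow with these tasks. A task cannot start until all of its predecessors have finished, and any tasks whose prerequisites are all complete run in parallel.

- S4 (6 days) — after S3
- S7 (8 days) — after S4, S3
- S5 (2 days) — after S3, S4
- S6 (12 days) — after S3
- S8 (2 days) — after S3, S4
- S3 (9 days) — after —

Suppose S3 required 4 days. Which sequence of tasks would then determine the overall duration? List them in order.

Baseline: S3→S4→S7 = 9+6+8 = 23 → 23 days.
S3 lies on that path, so at 4 days the path becomes 18 days.
No other chain overtakes it, so the finish is 18 days.

S3, S4, S7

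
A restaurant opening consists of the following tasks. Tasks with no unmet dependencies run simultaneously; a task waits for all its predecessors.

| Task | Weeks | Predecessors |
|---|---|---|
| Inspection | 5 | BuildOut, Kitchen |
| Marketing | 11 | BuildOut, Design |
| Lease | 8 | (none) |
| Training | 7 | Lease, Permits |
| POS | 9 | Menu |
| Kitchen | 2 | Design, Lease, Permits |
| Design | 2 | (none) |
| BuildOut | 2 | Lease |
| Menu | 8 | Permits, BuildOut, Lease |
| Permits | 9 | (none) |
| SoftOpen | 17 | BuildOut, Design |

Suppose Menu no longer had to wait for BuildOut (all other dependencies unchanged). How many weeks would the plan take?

Original critical path: Lease→BuildOut→Menu→POS = 8+2+8+9 = 27 ⇒ 27 weeks.
Without BuildOut→Menu, Menu's earliest start moves from 10 to 9.
The longest chain is now Lease→BuildOut→SoftOpen = 8+2+17 = 27, so the plan takes 27 weeks.

27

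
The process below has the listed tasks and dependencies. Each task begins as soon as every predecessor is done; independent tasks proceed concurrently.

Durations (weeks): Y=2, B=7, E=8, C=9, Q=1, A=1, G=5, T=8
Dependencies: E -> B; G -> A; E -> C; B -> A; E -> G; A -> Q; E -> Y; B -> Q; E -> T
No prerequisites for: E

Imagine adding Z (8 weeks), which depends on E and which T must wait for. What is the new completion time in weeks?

Originally the job takes 17 weeks.
With Z inserted, T now waits for max(E, Z).
New critical path: E→Z→T = 8+8+8 = 24 ⇒ 24 weeks.

24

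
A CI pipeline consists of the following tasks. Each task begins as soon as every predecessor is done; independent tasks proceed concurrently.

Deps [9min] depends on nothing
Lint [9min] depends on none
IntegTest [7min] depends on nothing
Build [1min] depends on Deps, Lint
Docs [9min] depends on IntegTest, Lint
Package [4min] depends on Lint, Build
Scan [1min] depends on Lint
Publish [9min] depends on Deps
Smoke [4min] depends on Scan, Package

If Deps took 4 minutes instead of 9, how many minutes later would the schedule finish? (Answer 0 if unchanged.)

The binding path is Deps→Build→Package→Smoke = 9+1+4+4 = 18; finish at 18 minutes.
Deps is on the critical path; changing it to 4 makes that path 13 minutes.
Now Lint→Build→Package→Smoke = 9+1+4+4 = 18 is longest, so the finish becomes 18 minutes.
Change in finish: 18 − 18 = +0 minutes.

0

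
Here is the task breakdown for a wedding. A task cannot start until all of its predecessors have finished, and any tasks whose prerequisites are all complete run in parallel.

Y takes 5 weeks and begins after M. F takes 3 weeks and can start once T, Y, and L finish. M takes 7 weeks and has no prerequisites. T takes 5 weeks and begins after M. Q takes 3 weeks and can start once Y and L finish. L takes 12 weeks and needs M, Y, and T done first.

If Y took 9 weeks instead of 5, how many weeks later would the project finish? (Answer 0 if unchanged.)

Baseline: M→Y→L→Q = 7+5+12+3 = 27 → 27 weeks.
Y is on the critical path; changing it to 9 makes that path 31 weeks.
The critical path is still M→Y→L→Q; finish is now 31 weeks.
Change in finish: 31 − 27 = +4 weeks.

4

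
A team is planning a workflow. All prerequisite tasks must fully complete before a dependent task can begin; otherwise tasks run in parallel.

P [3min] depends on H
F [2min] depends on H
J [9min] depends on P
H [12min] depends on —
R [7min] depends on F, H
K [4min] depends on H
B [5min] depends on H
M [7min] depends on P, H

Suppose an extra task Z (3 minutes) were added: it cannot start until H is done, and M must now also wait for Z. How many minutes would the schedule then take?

Originally the schedule takes 24 minutes.
With Z inserted, M now waits for max(P, H, Z).
New critical path: H→P→J = 12+3+9 = 24 ⇒ 24 minutes.

24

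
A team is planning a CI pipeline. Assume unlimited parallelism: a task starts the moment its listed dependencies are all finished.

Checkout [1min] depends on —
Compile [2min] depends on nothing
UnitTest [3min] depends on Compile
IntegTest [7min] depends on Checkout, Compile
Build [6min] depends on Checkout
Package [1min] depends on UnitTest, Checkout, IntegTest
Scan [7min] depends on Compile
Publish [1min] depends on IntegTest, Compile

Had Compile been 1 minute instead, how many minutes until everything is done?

9

Actual critical path: Compile→IntegTest→Package = 2+7+1 = 10 ⇒ 10 minutes.
Compile lies on that path, so at 1 minute the path becomes 9 minutes.
Now Checkout→IntegTest→Package = 1+7+1 = 9 is longest, so the finish becomes 9 minutes.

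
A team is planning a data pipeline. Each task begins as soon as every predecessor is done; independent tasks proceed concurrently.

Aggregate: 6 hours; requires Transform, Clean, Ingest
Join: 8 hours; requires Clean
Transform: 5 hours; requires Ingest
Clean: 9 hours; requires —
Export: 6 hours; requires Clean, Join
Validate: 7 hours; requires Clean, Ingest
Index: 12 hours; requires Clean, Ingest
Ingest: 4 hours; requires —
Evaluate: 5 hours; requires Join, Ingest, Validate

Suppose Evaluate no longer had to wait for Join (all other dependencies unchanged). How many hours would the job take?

23

With the dependency in place, Clean→Join→Export = 9+8+6 = 23 sets the finish at 23 hours.
Without Join→Evaluate, Evaluate's earliest start moves from 17 to 16.
The longest chain is now Clean→Join→Export = 9+8+6 = 23, so the job takes 23 hours.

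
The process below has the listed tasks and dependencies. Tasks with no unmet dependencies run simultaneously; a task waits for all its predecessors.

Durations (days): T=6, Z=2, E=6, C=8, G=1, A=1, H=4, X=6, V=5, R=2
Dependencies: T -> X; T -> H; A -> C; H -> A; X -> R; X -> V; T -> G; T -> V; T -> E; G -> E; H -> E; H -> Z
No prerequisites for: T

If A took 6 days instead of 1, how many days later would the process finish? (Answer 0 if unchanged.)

5

As given, the longest chain is T→H→A→C = 6+4+1+8 = 19, so the finish is 19 days.
A is on the critical path; changing it to 6 makes that path 24 days.
No other chain overtakes it, so the finish is 24 days.
Change in finish: 24 − 19 = +5 days.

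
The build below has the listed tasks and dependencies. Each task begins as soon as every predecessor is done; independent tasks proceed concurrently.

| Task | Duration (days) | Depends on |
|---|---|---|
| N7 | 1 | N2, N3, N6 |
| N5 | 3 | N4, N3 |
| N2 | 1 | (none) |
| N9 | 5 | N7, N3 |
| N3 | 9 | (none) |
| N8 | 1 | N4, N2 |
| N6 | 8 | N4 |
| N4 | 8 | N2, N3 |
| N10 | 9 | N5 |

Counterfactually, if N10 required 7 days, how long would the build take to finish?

As given, the longest chain is N3→N4→N6→N7→N9 = 9+8+8+1+5 = 31, so the finish is 31 days.
N10 has 2 days of float (longest path through it is 29).
That remains the longest chain; total 31 days.

31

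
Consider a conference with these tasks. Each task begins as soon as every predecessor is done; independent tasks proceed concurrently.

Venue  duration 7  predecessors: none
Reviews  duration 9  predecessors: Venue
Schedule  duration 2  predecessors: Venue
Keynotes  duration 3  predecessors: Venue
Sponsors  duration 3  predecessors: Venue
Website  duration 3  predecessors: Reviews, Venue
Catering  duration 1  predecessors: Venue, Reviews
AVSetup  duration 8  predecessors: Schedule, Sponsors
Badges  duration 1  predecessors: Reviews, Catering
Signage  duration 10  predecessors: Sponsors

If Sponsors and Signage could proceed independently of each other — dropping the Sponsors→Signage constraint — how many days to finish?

19

Before: longest chain Venue→Sponsors→Signage = 7+3+10 = 20, finish 20.
Without Sponsors→Signage, Signage's earliest start moves from 10 to 0.
New critical path: Venue→Reviews→Website = 7+9+3 = 19 ⇒ 19 days.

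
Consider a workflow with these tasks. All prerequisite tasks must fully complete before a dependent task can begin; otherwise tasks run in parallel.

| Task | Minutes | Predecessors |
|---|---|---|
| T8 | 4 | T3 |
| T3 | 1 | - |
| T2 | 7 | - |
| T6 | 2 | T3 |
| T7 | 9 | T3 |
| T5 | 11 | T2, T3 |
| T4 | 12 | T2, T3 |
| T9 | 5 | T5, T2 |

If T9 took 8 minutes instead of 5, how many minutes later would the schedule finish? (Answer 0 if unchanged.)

3

Critical path before the change: T2→T5→T9 = 7+11+5 = 23 giving 23 minutes.
T9 is on the critical path; changing it to 8 makes that path 26 minutes.
That remains the longest chain; total 26 minutes.
Change in finish: 26 − 23 = +3 minutes.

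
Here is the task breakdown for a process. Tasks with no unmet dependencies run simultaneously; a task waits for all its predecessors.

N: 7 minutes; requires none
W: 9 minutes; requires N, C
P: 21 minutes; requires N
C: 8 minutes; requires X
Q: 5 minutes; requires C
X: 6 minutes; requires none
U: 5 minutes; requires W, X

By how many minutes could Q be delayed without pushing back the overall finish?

9

The longest chain is X→C→W→U = 6+8+9+5 = 28; overall finish 28 minutes.
Q finishes as early as 19 and must finish by 28.
Float = 28 − 19 = 9.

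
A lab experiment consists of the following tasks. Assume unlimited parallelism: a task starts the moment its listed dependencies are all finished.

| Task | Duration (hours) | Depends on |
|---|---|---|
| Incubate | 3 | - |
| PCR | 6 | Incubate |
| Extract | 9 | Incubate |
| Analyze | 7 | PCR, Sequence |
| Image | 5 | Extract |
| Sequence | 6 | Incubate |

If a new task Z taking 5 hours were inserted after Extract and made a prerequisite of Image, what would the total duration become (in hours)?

22

Originally the lab experiment takes 17 hours.
With Z inserted, Image now waits for max(Extract, Z).
New critical path: Incubate→Extract→Z→Image = 3+9+5+5 = 22 ⇒ 22 hours.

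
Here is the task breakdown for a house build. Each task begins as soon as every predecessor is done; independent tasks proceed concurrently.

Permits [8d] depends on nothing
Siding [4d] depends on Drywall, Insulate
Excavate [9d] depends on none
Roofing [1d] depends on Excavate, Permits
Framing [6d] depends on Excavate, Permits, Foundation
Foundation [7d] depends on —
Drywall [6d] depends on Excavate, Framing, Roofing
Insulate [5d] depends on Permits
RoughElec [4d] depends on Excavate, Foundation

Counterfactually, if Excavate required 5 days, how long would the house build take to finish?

24

As given, the longest chain is Excavate→Framing→Drywall→Siding = 9+6+6+4 = 25, so the finish is 25 days.
Excavate is on the critical path; changing it to 5 makes that path 21 days.
The binding chain switches to Permits→Framing→Drywall→Siding = 8+6+6+4 = 24; finish 24 days.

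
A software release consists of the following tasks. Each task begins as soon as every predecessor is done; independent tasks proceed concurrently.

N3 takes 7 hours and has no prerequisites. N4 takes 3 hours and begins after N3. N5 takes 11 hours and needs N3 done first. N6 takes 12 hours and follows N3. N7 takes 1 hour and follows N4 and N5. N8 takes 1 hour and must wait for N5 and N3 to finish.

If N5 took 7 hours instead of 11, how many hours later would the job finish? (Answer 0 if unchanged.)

Actual critical path: N3→N5→N7 = 7+11+1 = 19 ⇒ 19 hours.
Since N5 is critical, the -4 change carries straight to that chain (now 15 hours).
The binding chain switches to N3→N6 = 7+12 = 19; finish 19 hours.
Change in finish: 19 − 19 = +0 hours.

0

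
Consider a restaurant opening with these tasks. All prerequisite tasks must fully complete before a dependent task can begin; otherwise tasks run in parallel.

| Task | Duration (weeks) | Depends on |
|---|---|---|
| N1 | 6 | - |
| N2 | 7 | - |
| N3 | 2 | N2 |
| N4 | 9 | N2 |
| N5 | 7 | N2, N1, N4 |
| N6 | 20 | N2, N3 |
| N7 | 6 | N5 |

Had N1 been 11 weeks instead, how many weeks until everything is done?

29

As given, the longest chain is N2→N3→N6 = 7+2+20 = 29, so the finish is 29 weeks.
N1 has 10 weeks of float (longest path through it is 19).
That remains the longest chain; total 29 weeks.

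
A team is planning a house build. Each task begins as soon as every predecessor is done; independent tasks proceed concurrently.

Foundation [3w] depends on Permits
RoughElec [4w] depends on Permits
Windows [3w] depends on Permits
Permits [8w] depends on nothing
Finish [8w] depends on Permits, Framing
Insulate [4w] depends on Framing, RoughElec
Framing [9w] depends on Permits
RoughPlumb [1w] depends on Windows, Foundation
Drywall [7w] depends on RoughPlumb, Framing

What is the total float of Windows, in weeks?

6

Critical path: Permits→Framing→Finish = 8+9+8 = 25, so the finish is 25 weeks.
Windows finishes as early as 11 and must finish by 17.
Slack of Windows = 14 − 8 = 6 weeks.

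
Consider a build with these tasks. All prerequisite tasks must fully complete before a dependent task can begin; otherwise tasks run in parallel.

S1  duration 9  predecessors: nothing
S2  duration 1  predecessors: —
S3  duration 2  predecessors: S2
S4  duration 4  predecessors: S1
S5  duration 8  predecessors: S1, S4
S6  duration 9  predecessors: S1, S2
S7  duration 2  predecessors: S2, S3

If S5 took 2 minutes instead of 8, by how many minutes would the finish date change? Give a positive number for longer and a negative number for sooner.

Critical path before the change: S1→S4→S5 = 9+4+8 = 21 giving 21 minutes.
S5 is on the critical path; changing it to 2 makes that path 15 minutes.
The binding chain switches to S1→S6 = 9+9 = 18; finish 18 minutes.
Change in finish: 18 − 21 = -3 minutes.

-3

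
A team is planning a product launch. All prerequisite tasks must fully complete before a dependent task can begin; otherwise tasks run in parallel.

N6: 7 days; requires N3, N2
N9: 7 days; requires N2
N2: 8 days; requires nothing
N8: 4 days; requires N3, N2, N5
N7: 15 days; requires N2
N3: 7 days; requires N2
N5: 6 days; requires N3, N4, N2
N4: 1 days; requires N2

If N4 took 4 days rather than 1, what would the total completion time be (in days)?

25

As given, the longest chain is N2→N3→N5→N8 = 8+7+6+4 = 25, so the finish is 25 days.
The longest path through N4 is only 19 days, so N4 has float 6.
No other chain overtakes it, so the finish is 25 days.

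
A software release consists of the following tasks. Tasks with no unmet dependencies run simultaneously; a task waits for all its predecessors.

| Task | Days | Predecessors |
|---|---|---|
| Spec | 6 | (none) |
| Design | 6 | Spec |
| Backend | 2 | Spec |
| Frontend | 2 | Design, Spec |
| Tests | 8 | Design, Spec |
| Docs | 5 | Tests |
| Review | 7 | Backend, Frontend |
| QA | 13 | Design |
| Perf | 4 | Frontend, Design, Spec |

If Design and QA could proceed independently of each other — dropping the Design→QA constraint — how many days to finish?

With the dependency in place, Spec→Design→Tests→Docs = 6+6+8+5 = 25 sets the finish at 25 days.
Without Design→QA, QA's earliest start moves from 12 to 0.
New critical path: Spec→Design→Tests→Docs = 6+6+8+5 = 25 ⇒ 25 days.

25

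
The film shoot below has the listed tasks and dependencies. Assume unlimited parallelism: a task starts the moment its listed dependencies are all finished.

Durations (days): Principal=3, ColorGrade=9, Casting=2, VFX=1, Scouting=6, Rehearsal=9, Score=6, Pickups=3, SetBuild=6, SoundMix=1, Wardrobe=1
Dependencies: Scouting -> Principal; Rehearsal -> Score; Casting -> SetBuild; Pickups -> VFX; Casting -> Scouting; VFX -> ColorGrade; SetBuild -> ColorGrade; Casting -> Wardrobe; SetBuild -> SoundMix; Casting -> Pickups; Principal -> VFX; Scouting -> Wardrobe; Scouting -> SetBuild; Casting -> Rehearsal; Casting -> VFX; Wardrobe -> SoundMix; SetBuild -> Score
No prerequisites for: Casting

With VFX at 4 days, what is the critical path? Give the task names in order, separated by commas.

As given, the longest chain is Casting→Scouting→SetBuild→ColorGrade = 2+6+6+9 = 23, so the finish is 23 days.
VFX has 2 days of float (longest path through it is 21).
New critical path: Casting→Scouting→Principal→VFX→ColorGrade = 2+6+3+4+9 = 24 ⇒ 24 days.

Casting, Scouting, Principal, VFX, ColorGrade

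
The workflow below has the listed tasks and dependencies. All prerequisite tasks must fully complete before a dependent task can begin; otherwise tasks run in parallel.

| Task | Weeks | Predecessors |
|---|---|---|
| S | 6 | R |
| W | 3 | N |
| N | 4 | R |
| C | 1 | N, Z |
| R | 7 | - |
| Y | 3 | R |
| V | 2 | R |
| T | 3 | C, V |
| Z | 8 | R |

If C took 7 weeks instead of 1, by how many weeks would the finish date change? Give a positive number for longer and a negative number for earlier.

The binding path is R→Z→C→T = 7+8+1+3 = 19; finish at 19 weeks.
C lies on that path, so at 7 weeks the path becomes 25 weeks.
No other chain overtakes it, so the finish is 25 weeks.
Change in finish: 25 − 19 = +6 weeks.

6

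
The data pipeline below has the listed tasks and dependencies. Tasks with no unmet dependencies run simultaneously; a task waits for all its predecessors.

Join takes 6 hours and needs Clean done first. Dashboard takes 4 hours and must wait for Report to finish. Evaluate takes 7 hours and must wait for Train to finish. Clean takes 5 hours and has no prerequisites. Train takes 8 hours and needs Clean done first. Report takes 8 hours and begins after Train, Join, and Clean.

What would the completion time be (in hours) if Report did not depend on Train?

Before: longest chain Clean→Train→Report→Dashboard = 5+8+8+4 = 25, finish 25.
Without Train→Report, Report's earliest start moves from 13 to 11.
New critical path: Clean→Join→Report→Dashboard = 5+6+8+4 = 23 ⇒ 23 hours.

23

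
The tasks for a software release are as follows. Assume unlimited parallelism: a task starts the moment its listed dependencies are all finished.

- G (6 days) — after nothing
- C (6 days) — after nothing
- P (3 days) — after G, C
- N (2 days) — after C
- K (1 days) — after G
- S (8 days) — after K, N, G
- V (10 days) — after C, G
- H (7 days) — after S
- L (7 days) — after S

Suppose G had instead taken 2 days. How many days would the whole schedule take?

23

As given, the longest chain is C→N→S→H = 6+2+8+7 = 23, so the finish is 23 days.
G has 1 day of float (longest path through it is 22).
The critical path is still C→N→S→H; finish is now 23 days.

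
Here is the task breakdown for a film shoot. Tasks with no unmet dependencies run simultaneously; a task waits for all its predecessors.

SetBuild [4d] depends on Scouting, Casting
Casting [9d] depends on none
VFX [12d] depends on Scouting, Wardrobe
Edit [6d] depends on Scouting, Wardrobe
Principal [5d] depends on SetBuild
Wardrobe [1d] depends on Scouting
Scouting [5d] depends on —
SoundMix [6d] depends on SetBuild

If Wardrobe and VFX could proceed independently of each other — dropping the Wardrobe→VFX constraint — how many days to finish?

Before: longest chain Casting→SetBuild→SoundMix = 9+4+6 = 19, finish 19.
Without Wardrobe→VFX, VFX's earliest start moves from 6 to 5.
New critical path: Casting→SetBuild→SoundMix = 9+4+6 = 19 ⇒ 19 days.

19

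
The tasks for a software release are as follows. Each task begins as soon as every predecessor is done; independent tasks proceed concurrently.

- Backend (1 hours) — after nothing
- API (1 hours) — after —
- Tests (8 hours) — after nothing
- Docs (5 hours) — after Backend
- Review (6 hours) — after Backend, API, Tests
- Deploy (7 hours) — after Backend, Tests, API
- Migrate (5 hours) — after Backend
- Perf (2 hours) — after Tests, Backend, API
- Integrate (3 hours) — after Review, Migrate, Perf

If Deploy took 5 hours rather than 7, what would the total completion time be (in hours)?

17

Critical path before the change: Tests→Review→Integrate = 8+6+3 = 17 giving 17 hours.
Deploy is off the critical path — its longest chain is 15 hours, giving 2 of slack.
The critical path is still Tests→Review→Integrate; finish is now 17 hours.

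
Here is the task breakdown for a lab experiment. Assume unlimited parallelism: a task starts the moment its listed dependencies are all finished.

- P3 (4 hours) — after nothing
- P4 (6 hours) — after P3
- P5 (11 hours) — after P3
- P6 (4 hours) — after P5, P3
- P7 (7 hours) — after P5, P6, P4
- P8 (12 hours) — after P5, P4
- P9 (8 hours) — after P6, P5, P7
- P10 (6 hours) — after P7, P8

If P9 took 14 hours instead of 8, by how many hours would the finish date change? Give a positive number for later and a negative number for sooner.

As given, the longest chain is P3→P5→P6→P7→P9 = 4+11+4+7+8 = 34, so the finish is 34 hours.
Since P9 is critical, the +6 change carries straight to that chain (now 40 hours).
No other chain overtakes it, so the finish is 40 hours.
Change in finish: 40 − 34 = +6 hours.

6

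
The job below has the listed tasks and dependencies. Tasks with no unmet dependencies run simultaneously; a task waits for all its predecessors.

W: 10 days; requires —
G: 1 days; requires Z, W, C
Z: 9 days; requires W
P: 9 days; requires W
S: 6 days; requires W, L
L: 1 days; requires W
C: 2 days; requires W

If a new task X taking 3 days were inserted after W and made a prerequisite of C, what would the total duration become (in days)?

Originally the job takes 20 days.
With X inserted, C now waits for max(W, X).
New critical path: W→Z→G = 10+9+1 = 20 ⇒ 20 days.

20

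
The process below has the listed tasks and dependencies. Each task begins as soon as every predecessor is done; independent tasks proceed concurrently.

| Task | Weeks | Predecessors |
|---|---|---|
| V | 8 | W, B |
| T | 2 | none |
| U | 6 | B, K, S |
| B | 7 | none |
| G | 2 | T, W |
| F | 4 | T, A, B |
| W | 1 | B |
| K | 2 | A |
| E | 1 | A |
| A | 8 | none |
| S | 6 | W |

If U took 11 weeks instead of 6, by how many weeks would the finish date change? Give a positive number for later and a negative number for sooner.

5

The binding path is B→W→S→U = 7+1+6+6 = 20; finish at 20 weeks.
Since U is critical, the +5 change carries straight to that chain (now 25 weeks).
That remains the longest chain; total 25 weeks.
Change in finish: 25 − 20 = +5 weeks.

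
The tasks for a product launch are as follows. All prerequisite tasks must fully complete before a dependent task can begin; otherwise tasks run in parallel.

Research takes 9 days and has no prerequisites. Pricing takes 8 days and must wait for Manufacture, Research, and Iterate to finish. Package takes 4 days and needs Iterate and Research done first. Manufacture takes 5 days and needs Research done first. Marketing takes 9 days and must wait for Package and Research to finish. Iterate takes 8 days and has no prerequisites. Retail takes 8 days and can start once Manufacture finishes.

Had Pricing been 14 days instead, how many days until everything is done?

28

Baseline: Research→Manufacture→Pricing = 9+5+8 = 22 → 22 days.
Pricing is on the critical path; changing it to 14 makes that path 28 days.
That remains the longest chain; total 28 days.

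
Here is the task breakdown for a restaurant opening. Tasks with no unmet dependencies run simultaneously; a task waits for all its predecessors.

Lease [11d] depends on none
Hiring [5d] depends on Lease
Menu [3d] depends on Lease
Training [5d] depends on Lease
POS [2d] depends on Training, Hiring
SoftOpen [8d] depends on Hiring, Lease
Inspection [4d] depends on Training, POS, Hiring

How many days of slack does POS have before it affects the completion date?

2

Critical path: Lease→Hiring→SoftOpen = 11+5+8 = 24, so the finish is 24 days.
POS finishes as early as 18 and must finish by 20.
Slack of POS = 18 − 16 = 2 days.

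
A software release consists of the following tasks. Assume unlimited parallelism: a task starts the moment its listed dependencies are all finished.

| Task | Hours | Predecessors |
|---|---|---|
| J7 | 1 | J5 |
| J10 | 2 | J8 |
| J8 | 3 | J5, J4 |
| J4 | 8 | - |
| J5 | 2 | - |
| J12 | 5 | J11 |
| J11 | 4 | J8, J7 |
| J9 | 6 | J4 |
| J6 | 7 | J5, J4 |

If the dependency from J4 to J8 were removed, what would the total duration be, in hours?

15

Before: longest chain J4→J8→J11→J12 = 8+3+4+5 = 20, finish 20.
Without J4→J8, J8's earliest start moves from 8 to 2.
New critical path: J4→J6 = 8+7 = 15 ⇒ 15 hours.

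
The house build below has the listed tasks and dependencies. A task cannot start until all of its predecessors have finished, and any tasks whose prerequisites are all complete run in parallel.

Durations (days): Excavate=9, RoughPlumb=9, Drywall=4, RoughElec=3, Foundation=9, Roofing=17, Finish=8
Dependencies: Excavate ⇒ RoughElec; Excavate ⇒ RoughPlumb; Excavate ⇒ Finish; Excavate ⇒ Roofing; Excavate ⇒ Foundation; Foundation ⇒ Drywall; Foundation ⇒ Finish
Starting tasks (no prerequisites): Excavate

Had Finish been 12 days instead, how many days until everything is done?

The binding path is Excavate→Foundation→Finish = 9+9+8 = 26; finish at 26 days.
Finish lies on that path, so at 12 days the path becomes 30 days.
That remains the longest chain; total 30 days.

30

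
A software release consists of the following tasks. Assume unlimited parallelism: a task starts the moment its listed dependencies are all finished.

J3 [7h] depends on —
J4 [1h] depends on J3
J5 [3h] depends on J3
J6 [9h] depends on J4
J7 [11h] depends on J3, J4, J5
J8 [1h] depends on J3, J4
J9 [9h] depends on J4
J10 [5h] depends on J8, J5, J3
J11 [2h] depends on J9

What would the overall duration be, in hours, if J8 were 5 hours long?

As given, the longest chain is J3→J5→J7 = 7+3+11 = 21, so the finish is 21 hours.
The longest path through J8 is only 14 hours, so J8 has float 7.
The critical path is still J3→J5→J7; finish is now 21 hours.

21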